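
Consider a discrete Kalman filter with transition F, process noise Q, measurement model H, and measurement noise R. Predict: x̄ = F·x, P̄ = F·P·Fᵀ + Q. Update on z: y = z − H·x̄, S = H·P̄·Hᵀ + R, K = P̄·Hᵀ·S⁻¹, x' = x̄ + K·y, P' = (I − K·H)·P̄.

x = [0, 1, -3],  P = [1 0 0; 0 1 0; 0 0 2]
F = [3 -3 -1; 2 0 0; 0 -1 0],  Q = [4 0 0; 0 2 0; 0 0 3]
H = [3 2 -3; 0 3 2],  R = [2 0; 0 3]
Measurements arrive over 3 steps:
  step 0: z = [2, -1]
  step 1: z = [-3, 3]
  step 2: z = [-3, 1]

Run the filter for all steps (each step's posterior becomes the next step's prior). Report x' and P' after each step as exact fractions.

step 0: x' = [-2655/14552, 1065/7276, -11041/14552], P' = [70527/14552 -15465/7276 47601/14552; -15465/7276 4107/3638 -10215/7276; 47601/14552 -10215/7276 34575/14552]
step 1: x' = [-41473699/133850818, 43151121/133850818, 117090249/133850818], P' = [185929343/66925409 -77312445/66925409 124433109/66925409; -77312445/66925409 45252113/66925409 -49600551/66925409; 124433109/66925409 -49600551/66925409 94504581/66925409]
step 2: x' = [-5415780190659/4330019186366, 719489481037/2165009593183, -123915120677/4330019186366], P' = [5992179085621/2165009593183 -2496042637230/2165009593183 4009160925801/2165009593183; -2496042637230/2165009593183 1463274775830/2165009593183 -1600908528690/2165009593183; 4009160925801/2165009593183 -1600908528690/2165009593183 3045562252383/2165009593183]

step 0: x̄ = F·x = [0, 0, -1]
step 0: P̄ = F·P·Fᵀ + Q = [24 6 3; 6 6 0; 3 0 4]
step 0: y = z − H·x̄ = [-1, 1]
step 0: S = H·P̄·Hᵀ + R = [296 84; 84 73]
step 0: K = P̄·Hᵀ·S⁻¹ = [3459/14552 201/3638; 339/7276 351/1819; -891/14552 655/3638]
step 0: x' = x̄ + K·y = [-2655/14552, 1065/7276, -11041/14552]
step 0: P' = (I − K·H)·P̄ = [70527/14552 -15465/7276 47601/14552; -15465/7276 4107/3638 -10215/7276; 47601/14552 -10215/7276 34575/14552]
step 1: x̄ = F·x = [-1657/7276, -2655/7276, -1065/7276]
step 1: P̄ = F·P·Fᵀ + Q = [255983/3638 128385/3638 30411/3638; 128385/3638 77803/3638 15465/3638; 30411/3638 15465/3638 15021/3638]
step 1: y = z − H·x̄ = [-7371/3638, 31923/7276]
step 1: S = H·P̄·Hᵀ + R = [1782583/1819 818649/1819; 818649/1819 956805/3638]
step 1: K = P̄·Hᵀ·S⁻¹ = [14931906/66925409 5642961/66925409; 3684272/66925409 12185079/66925409; -4707759/66925409 13402503/66925409]
step 1: x' = x̄ + K·y = [-41473699/133850818, 43151121/133850818, 117090249/133850818]
step 1: P' = (I − K·H)·P̄ = [185929343/66925409 -77312445/66925409 124433109/66925409; -77312445/66925409 45252113/66925409 -49600551/66925409; 124433109/66925409 -49600551/66925409 94504581/66925409]
step 2: x̄ = F·x = [-370964709/133850818, -41473699/66925409, -43151121/133850818]
step 2: P̄ = F·P·Fᵀ + Q = [2790261371/66925409 1330584510/66925409 318093123/66925409; 1330584510/66925409 877568190/66925409 154624890/66925409; 318093123/66925409 154624890/66925409 246028340/66925409]
step 2: y = z − H·x̄ = [373891553/66925409, 234497627/66925409]
step 2: S = H·P̄·Hᵀ + R = [39356570203/66925409 16899933978/66925409; 16899933978/66925409 10938501977/66925409]
step 2: K = P̄·Hᵀ·S⁻¹ = [478484602500/2165009593183 176731313304/2165009593183; 120573613020/2165009593183 396002423370/2165009593183; -155510518563/2165009593183 429466306232/2165009593183]
step 2: x' = x̄ + K·y = [-5415780190659/4330019186366, 719489481037/2165009593183, -123915120677/4330019186366]
step 2: P' = (I − K·H)·P̄ = [5992179085621/2165009593183 -2496042637230/2165009593183 4009160925801/2165009593183; -2496042637230/2165009593183 1463274775830/2165009593183 -1600908528690/2165009593183; 4009160925801/2165009593183 -1600908528690/2165009593183 3045562252383/2165009593183]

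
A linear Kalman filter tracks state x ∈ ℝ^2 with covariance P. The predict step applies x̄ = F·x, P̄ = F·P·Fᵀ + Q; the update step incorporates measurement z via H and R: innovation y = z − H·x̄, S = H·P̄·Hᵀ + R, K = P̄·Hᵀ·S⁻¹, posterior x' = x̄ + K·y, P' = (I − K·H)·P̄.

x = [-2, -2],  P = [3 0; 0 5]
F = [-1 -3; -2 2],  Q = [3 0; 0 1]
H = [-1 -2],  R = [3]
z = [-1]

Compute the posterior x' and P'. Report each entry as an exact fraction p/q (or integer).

x' = [233/30, -49/15]
P' = [509/10 -127/5; -127/5 67/5]

x̄ = F·x = [8, 0]
P̄ = F·P·Fᵀ + Q = [51 -24; -24 33]
y = z − H·x̄ = [7]
S = H·P̄·Hᵀ + R = [90]
K = P̄·Hᵀ·S⁻¹ = [-1/30; -7/15]
x' = x̄ + K·y = [233/30, -49/15]
P' = (I − K·H)·P̄ = [509/10 -127/5; -127/5 67/5]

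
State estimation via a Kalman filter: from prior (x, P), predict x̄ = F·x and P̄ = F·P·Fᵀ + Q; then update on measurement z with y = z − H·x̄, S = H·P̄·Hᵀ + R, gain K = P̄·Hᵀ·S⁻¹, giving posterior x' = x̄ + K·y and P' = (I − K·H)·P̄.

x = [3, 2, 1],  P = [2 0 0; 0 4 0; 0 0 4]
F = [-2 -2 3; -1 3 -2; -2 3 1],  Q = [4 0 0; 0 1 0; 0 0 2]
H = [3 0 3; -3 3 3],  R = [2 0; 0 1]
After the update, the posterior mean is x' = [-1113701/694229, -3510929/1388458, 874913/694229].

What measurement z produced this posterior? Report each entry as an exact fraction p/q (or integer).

x̄ = F·x = [-7, 1, 1]
P̄ = F·P·Fᵀ + Q = [64 -44 -4; -44 55 32; -4 32 50]
S = H·P̄·Hᵀ + R = [956 -234; -234 2962]
K = P̄·Hᵀ·S⁻¹ = [113634/694229 -69774/694229; -7335/1388458 91821/694229; 117282/694229 69735/694229]
x' − x̄ = [3745902/694229, -4899387/1388458, 180684/694229] = K·y
y = (KᵀK)⁻¹·Kᵀ·(x' − x̄) = [17, -26]
z = y + H·x̄ = [17, -26] + [-18, 27] = [-1, 1]

z = [-1, 1]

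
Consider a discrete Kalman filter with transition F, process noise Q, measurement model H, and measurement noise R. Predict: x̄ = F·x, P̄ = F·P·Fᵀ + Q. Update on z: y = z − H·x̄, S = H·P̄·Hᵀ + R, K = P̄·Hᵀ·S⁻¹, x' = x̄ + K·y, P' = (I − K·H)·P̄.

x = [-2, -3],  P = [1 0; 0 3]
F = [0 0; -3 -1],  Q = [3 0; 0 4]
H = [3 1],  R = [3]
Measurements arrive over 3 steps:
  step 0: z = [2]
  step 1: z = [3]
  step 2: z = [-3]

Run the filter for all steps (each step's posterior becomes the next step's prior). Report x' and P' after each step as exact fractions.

step 0: x̄ = F·x = [0, 9]
step 0: P̄ = F·P·Fᵀ + Q = [3 0; 0 16]
step 0: y = z − H·x̄ = [-7]
step 0: S = H·P̄·Hᵀ + R = [46]
step 0: K = P̄·Hᵀ·S⁻¹ = [9/46; 8/23]
step 0: x' = x̄ + K·y = [-63/46, 151/23]
step 0: P' = (I − K·H)·P̄ = [57/46 -72/23; -72/23 240/23]
step 1: x̄ = F·x = [0, -113/46]
step 1: P̄ = F·P·Fᵀ + Q = [3 0; 0 313/46]
step 1: y = z − H·x̄ = [251/46]
step 1: S = H·P̄·Hᵀ + R = [1693/46]
step 1: K = P̄·Hᵀ·S⁻¹ = [414/1693; 313/1693]
step 1: x' = x̄ + K·y = [2259/1693, -2451/1693]
step 1: P' = (I − K·H)·P̄ = [1353/1693 -2817/1693; -2817/1693 9390/1693]
step 2: x̄ = F·x = [0, -4326/1693]
step 2: P̄ = F·P·Fᵀ + Q = [3 0; 0 11437/1693]
step 2: y = z − H·x̄ = [-753/1693]
step 2: S = H·P̄·Hᵀ + R = [62227/1693]
step 2: K = P̄·Hᵀ·S⁻¹ = [15237/62227; 11437/62227]
step 2: x' = x̄ + K·y = [-6777/62227, -164091/62227]
step 2: P' = (I − K·H)·P̄ = [49548/62227 -102933/62227; -102933/62227 343110/62227]

step 0: x' = [-63/46, 151/23], P' = [57/46 -72/23; -72/23 240/23]
step 1: x' = [2259/1693, -2451/1693], P' = [1353/1693 -2817/1693; -2817/1693 9390/1693]
step 2: x' = [-6777/62227, -164091/62227], P' = [49548/62227 -102933/62227; -102933/62227 343110/62227]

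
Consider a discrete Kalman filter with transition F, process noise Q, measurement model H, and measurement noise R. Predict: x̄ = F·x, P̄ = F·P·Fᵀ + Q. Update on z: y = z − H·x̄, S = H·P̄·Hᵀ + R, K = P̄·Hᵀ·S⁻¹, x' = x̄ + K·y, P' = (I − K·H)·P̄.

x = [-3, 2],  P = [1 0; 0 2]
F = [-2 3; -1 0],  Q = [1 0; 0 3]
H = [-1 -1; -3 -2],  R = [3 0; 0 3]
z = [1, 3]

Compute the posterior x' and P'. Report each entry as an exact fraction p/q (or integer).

x' = [-1027/931, 351/931]
P' = [1527/931 -1830/931; -1830/931 2676/931]

x̄ = F·x = [12, 3]
P̄ = F·P·Fᵀ + Q = [23 2; 2 4]
y = z − H·x̄ = [16, 45]
S = H·P̄·Hᵀ + R = [34 87; 87 250]
K = P̄·Hᵀ·S⁻¹ = [101/931 -307/931; -282/931 46/931]
x' = x̄ + K·y = [-1027/931, 351/931]
P' = (I − K·H)·P̄ = [1527/931 -1830/931; -1830/931 2676/931]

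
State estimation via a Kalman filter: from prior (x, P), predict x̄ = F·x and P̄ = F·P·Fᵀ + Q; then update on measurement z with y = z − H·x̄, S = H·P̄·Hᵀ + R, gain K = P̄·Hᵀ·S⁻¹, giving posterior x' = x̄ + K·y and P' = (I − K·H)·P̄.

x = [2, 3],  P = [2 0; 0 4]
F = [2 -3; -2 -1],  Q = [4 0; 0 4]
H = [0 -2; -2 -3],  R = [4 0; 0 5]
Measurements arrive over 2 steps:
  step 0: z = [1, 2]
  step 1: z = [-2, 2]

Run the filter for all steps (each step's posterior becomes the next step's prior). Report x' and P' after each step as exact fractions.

step 0: x̄ = F·x = [-5, -7]
step 0: P̄ = F·P·Fᵀ + Q = [48 4; 4 16]
step 0: y = z − H·x̄ = [-13, -29]
step 0: S = H·P̄·Hᵀ + R = [68 112; 112 389]
step 0: K = P̄·Hᵀ·S⁻¹ = [2246/3477 -1612/3477; -1544/3477 -56/3477]
step 0: x' = x̄ + K·y = [55/1159, -881/1159]
step 0: P' = (I − K·H)·P̄ = [10768/3477 -4492/3477; -4492/3477 3088/3477]
step 1: x̄ = F·x = [2753/1159, 771/1159]
step 1: P̄ = F·P·Fᵀ + Q = [138676/3477 -51776/3477; -51776/3477 42100/3477]
step 1: y = z − H·x̄ = [-776/1159, 10137/1159]
step 1: S = H·P̄·Hᵀ + R = [182308/3477 45496/3477; 45496/3477 329677/3477]
step 1: K = P̄·Hᵀ·S⁻¹ = [2853776/4172625 -1938248/4172625; -1921474/4172625 -22748/4172625]
step 1: x' = x̄ + K·y = [-8951953/4172625, 3863297/4172625]
step 1: P' = (I − K·H)·P̄ = [13406948/4172625 -5707552/4172625; -5707552/4172625 3842948/4172625]

step 0: x' = [55/1159, -881/1159], P' = [10768/3477 -4492/3477; -4492/3477 3088/3477]
step 1: x' = [-8951953/4172625, 3863297/4172625], P' = [13406948/4172625 -5707552/4172625; -5707552/4172625 3842948/4172625]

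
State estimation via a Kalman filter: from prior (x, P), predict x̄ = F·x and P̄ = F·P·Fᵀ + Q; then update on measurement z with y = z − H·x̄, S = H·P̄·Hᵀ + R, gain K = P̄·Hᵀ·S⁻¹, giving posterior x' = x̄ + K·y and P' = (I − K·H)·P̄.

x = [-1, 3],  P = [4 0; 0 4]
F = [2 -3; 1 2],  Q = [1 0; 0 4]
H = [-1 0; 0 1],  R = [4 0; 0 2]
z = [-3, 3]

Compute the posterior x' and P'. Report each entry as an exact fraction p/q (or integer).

x' = [1175/613, 1729/613]
P' = [2244/613 -64/613; -64/613 1112/613]

x̄ = F·x = [-11, 5]
P̄ = F·P·Fᵀ + Q = [53 -16; -16 24]
y = z − H·x̄ = [-14, -2]
S = H·P̄·Hᵀ + R = [57 16; 16 26]
K = P̄·Hᵀ·S⁻¹ = [-561/613 -32/613; 16/613 556/613]
x' = x̄ + K·y = [1175/613, 1729/613]
P' = (I − K·H)·P̄ = [2244/613 -64/613; -64/613 1112/613]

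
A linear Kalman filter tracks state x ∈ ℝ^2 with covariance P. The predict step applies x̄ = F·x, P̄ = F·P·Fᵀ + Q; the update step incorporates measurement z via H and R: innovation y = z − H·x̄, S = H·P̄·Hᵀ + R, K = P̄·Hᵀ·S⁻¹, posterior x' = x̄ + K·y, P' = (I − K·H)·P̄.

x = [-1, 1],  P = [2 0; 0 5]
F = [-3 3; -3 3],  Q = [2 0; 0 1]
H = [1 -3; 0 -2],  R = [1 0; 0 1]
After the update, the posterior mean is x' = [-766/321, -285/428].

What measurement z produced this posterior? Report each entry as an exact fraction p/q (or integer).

x̄ = F·x = [6, 6]
P̄ = F·P·Fᵀ + Q = [65 63; 63 64]
S = H·P̄·Hᵀ + R = [264 258; 258 257]
K = P̄·Hᵀ·S⁻¹ = [160/321 -106/107; -43/428 -85/214]
x' − x̄ = [-2692/321, -2853/428] = K·y
y = (KᵀK)⁻¹·Kᵀ·(x' − x̄) = [11, 14]
z = y + H·x̄ = [11, 14] + [-12, -12] = [-1, 2]

z = [-1, 2]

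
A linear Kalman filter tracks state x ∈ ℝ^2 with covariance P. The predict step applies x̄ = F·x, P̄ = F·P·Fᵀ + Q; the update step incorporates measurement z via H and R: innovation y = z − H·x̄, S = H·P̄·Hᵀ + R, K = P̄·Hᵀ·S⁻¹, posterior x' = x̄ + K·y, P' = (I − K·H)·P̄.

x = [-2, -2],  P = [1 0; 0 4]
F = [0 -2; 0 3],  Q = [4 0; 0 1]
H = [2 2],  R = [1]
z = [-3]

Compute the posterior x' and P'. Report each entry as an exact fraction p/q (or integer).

x' = [140/37, -196/37]
P' = [676/37 -680/37; -680/37 693/37]

x̄ = F·x = [4, -6]
P̄ = F·P·Fᵀ + Q = [20 -24; -24 37]
y = z − H·x̄ = [1]
S = H·P̄·Hᵀ + R = [37]
K = P̄·Hᵀ·S⁻¹ = [-8/37; 26/37]
x' = x̄ + K·y = [140/37, -196/37]
P' = (I − K·H)·P̄ = [676/37 -680/37; -680/37 693/37]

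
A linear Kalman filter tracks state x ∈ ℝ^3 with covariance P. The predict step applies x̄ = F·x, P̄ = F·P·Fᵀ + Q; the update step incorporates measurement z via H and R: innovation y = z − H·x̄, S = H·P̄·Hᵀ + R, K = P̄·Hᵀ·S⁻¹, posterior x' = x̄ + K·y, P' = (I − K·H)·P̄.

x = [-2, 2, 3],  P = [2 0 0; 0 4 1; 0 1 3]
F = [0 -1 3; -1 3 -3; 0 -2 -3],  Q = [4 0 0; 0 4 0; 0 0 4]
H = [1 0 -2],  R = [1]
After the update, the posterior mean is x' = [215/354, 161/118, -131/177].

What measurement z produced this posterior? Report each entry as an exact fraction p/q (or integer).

x̄ = F·x = [7, -1, -13]
P̄ = F·P·Fᵀ + Q = [29 -27 -22; -27 51 0; -22 0 59]
S = H·P̄·Hᵀ + R = [354]
K = P̄·Hᵀ·S⁻¹ = [73/354; -9/118; -70/177]
x' − x̄ = [-2263/354, 279/118, 2170/177] = K·y
y = (KᵀK)⁻¹·Kᵀ·(x' − x̄) = [-31]
z = y + H·x̄ = [-31] + [33] = [2]

z = [2]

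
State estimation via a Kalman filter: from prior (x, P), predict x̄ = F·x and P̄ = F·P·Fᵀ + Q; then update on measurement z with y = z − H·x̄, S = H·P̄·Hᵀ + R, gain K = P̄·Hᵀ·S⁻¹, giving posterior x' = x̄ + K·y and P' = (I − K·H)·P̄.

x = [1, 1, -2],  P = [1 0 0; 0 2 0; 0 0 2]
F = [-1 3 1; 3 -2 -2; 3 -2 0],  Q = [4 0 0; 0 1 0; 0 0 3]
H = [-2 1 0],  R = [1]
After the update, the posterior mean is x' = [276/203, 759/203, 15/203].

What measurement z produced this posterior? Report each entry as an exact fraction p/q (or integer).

x̄ = F·x = [0, 5, 1]
P̄ = F·P·Fᵀ + Q = [25 -19 -15; -19 26 17; -15 17 20]
S = H·P̄·Hᵀ + R = [203]
K = P̄·Hᵀ·S⁻¹ = [-69/203; 64/203; 47/203]
x' − x̄ = [276/203, -256/203, -188/203] = K·y
y = (KᵀK)⁻¹·Kᵀ·(x' − x̄) = [-4]
z = y + H·x̄ = [-4] + [5] = [1]

z = [1]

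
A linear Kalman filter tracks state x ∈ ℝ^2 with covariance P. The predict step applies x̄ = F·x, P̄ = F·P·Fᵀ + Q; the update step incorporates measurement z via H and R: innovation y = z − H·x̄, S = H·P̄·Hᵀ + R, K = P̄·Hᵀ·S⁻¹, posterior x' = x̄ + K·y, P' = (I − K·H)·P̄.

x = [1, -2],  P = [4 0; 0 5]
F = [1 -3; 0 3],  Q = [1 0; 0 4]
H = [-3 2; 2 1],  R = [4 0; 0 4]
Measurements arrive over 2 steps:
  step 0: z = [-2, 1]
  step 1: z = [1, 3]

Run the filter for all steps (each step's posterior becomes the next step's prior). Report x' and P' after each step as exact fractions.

step 0: x̄ = F·x = [7, -6]
step 0: P̄ = F·P·Fᵀ + Q = [50 -45; -45 49]
step 0: y = z − H·x̄ = [31, -7]
step 0: S = H·P̄·Hᵀ + R = [1190 -247; -247 73]
step 0: K = P̄·Hᵀ·S⁻¹ = [-3935/25861 6170/25861; 6882/25861 8761/25861]
step 0: x' = x̄ + K·y = [15852/25861, -3151/25861]
step 0: P' = (I − K·H)·P̄ = [9300/25861 6080/25861; 6080/25861 22884/25861]
step 1: x̄ = F·x = [25305/25861, -9453/25861]
step 1: P̄ = F·P·Fᵀ + Q = [204637/25861 -187716/25861; -187716/25861 309400/25861]
step 1: y = z − H·x̄ = [120682/25861, 36426/25861]
step 1: S = H·P̄·Hᵀ + R = [5435369/25861 -796738/25861; -796738/25861 480528/25861]
step 1: K = P̄·Hᵀ·S⁻¹ = [-2889325/19112327 4021522/19112327; 383224/1470179 433378/1470179]
step 1: x' = x̄ + K·y = [10882637/19112327, 1861369/1470179]
step 1: P' = (I − K·H)·P̄ = [6247068/19112327 276304/1470179; 276304/1470179 1180904/1470179]

step 0: x' = [15852/25861, -3151/25861], P' = [9300/25861 6080/25861; 6080/25861 22884/25861]
step 1: x' = [10882637/19112327, 1861369/1470179], P' = [6247068/19112327 276304/1470179; 276304/1470179 1180904/1470179]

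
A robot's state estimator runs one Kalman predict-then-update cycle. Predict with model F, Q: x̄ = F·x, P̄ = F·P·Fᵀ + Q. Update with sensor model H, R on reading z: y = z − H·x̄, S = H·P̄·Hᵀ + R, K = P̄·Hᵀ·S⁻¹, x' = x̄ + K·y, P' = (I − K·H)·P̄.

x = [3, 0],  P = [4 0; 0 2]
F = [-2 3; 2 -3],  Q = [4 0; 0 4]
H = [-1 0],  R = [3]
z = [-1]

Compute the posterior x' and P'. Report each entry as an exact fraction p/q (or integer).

x̄ = F·x = [-6, 6]
P̄ = F·P·Fᵀ + Q = [38 -34; -34 38]
y = z − H·x̄ = [-7]
S = H·P̄·Hᵀ + R = [41]
K = P̄·Hᵀ·S⁻¹ = [-38/41; 34/41]
x' = x̄ + K·y = [20/41, 8/41]
P' = (I − K·H)·P̄ = [114/41 -102/41; -102/41 402/41]

x' = [20/41, 8/41]
P' = [114/41 -102/41; -102/41 402/41]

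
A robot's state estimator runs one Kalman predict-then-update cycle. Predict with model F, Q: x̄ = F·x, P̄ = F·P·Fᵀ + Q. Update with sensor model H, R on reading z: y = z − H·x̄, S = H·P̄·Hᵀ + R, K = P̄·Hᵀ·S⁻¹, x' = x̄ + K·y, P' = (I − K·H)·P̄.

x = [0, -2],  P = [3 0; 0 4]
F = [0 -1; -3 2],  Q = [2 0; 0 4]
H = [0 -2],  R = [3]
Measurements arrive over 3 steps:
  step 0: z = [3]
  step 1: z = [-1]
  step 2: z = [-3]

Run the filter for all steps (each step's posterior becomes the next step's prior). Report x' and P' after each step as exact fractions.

step 0: x' = [302/191, -294/191], P' = [890/191 -24/191; -24/191 141/191]
step 1: x' = [48366/39077, 14770/39077], P' = [104377/39077 -1062/39077; -1062/39077 28878/39077]
step 2: x' = [-2981314/5013059, 6997068/5013059], P' = [13350616/5013059 -182826/5013059; -182826/5013059 3671871/5013059]

step 0: x̄ = F·x = [2, -4]
step 0: P̄ = F·P·Fᵀ + Q = [6 -8; -8 47]
step 0: y = z − H·x̄ = [-5]
step 0: S = H·P̄·Hᵀ + R = [191]
step 0: K = P̄·Hᵀ·S⁻¹ = [16/191; -94/191]
step 0: x' = x̄ + K·y = [302/191, -294/191]
step 0: P' = (I − K·H)·P̄ = [890/191 -24/191; -24/191 141/191]
step 1: x̄ = F·x = [294/191, -1494/191]
step 1: P̄ = F·P·Fᵀ + Q = [523/191 -354/191; -354/191 9626/191]
step 1: y = z − H·x̄ = [-3179/191]
step 1: S = H·P̄·Hᵀ + R = [39077/191]
step 1: K = P̄·Hᵀ·S⁻¹ = [708/39077; -19252/39077]
step 1: x' = x̄ + K·y = [48366/39077, 14770/39077]
step 1: P' = (I − K·H)·P̄ = [104377/39077 -1062/39077; -1062/39077 28878/39077]
step 2: x̄ = F·x = [-14770/39077, -115558/39077]
step 2: P̄ = F·P·Fᵀ + Q = [107032/39077 -60942/39077; -60942/39077 1223957/39077]
step 2: y = z − H·x̄ = [-348347/39077]
step 2: S = H·P̄·Hᵀ + R = [5013059/39077]
step 2: K = P̄·Hᵀ·S⁻¹ = [121884/5013059; -2447914/5013059]
step 2: x' = x̄ + K·y = [-2981314/5013059, 6997068/5013059]
step 2: P' = (I − K·H)·P̄ = [13350616/5013059 -182826/5013059; -182826/5013059 3671871/5013059]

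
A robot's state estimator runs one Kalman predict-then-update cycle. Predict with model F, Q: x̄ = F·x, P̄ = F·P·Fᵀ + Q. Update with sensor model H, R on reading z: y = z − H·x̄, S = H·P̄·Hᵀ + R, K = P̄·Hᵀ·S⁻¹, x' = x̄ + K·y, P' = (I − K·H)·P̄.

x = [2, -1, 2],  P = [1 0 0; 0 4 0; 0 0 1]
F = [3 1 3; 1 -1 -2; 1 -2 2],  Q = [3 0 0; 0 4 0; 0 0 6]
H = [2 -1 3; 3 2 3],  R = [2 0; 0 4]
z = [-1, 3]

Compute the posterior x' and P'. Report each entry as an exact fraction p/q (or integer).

x̄ = F·x = [11, -1, 8]
P̄ = F·P·Fᵀ + Q = [25 -7 1; -7 13 5; 1 5 27]
y = z − H·x̄ = [-48, -52]
S = H·P̄·Hᵀ + R = [368 390; 390 518]
K = P̄·Hᵀ·S⁻¹ = [1530/9631 38/9631; -3504/9631 3010/9631; 936/9631 1043/9631]
x' = x̄ + K·y = [30525/9631, 2041/9631, -22116/9631]
P' = (I − K·H)·P̄ = [146543/9631 -49817/9631 -113281/9631; -49817/9631 22955/9631 38527/9631; -113281/9631 38527/9631 88987/9631]

x' = [30525/9631, 2041/9631, -22116/9631]
P' = [146543/9631 -49817/9631 -113281/9631; -49817/9631 22955/9631 38527/9631; -113281/9631 38527/9631 88987/9631]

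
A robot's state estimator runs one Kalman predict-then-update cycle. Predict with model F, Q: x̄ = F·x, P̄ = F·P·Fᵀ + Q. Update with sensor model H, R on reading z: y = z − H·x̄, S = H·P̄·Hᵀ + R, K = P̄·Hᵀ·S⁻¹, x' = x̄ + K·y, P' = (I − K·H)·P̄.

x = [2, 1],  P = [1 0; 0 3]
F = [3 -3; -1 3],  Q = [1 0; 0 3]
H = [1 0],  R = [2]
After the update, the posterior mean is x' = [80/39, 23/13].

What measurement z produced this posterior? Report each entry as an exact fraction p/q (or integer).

x̄ = F·x = [3, 1]
P̄ = F·P·Fᵀ + Q = [37 -30; -30 31]
S = H·P̄·Hᵀ + R = [39]
K = P̄·Hᵀ·S⁻¹ = [37/39; -10/13]
x' − x̄ = [-37/39, 10/13] = K·y
y = (KᵀK)⁻¹·Kᵀ·(x' − x̄) = [-1]
z = y + H·x̄ = [-1] + [3] = [2]

z = [2]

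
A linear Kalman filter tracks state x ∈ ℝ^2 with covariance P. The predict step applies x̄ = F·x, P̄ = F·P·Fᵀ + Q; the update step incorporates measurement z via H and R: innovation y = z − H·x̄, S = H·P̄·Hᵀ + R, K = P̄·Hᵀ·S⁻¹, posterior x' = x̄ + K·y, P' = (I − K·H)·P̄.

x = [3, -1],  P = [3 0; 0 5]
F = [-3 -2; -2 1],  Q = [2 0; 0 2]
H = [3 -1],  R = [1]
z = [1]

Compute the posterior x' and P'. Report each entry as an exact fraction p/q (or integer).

x' = [-806/413, -2816/413]
P' = [916/413 2609/413; 2609/413 7822/413]

x̄ = F·x = [-7, -7]
P̄ = F·P·Fᵀ + Q = [49 8; 8 19]
y = z − H·x̄ = [15]
S = H·P̄·Hᵀ + R = [413]
K = P̄·Hᵀ·S⁻¹ = [139/413; 5/413]
x' = x̄ + K·y = [-806/413, -2816/413]
P' = (I − K·H)·P̄ = [916/413 2609/413; 2609/413 7822/413]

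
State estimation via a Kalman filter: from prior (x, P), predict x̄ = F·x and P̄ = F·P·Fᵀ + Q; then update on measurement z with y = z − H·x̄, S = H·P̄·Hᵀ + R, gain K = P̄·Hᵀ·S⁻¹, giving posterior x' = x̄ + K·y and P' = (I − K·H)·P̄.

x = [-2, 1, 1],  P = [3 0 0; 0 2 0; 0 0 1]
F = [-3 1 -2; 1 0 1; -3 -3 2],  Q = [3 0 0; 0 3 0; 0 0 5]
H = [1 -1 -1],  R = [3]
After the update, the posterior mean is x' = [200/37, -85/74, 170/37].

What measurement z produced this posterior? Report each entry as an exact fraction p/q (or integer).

x̄ = F·x = [5, -1, 5]
P̄ = F·P·Fᵀ + Q = [36 -11 17; -11 7 -7; 17 -7 54]
S = H·P̄·Hᵀ + R = [74]
K = P̄·Hᵀ·S⁻¹ = [15/37; -11/74; -15/37]
x' − x̄ = [15/37, -11/74, -15/37] = K·y
y = (KᵀK)⁻¹·Kᵀ·(x' − x̄) = [1]
z = y + H·x̄ = [1] + [1] = [2]

z = [2]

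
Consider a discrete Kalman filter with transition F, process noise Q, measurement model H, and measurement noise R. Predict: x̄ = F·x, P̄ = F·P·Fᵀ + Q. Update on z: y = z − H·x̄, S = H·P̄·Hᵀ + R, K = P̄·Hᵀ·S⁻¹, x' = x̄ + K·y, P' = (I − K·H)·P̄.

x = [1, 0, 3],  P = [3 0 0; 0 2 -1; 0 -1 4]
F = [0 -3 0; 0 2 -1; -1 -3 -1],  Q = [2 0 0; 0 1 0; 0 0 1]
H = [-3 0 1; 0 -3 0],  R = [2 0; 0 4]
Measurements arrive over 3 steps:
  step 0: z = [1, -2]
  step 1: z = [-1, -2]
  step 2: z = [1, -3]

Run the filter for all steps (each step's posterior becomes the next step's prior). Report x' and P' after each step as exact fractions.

step 0: x' = [-2601/1184, 189/370, -32289/5920], P' = [2215/1184 -3/74 5763/1184; -3/74 76/185 -27/370; 5763/1184 -27/370 84427/5920]
step 1: x' = [772034/1269729, 2798006/3809187, 4099019/3809187], P' = [5280818/2962701 1345424/8888103 41277686/8888103; 1345424/8888103 11187572/26664309 13279712/26664309; 41277686/8888103 13279712/26664309 364821080/26664309]
step 2: x' = [-135933929298/101320138079, 94379170679/101320138079, -288674244287/101320138079], P' = [201957294742/101320138079 17815328400/101320138079 532742043462/101320138079; 17815328400/101320138079 42515748780/101320138079 57514743296/101320138079; 532742043462/101320138079 57514743296/101320138079 1567258049464/101320138079]

step 0: x̄ = F·x = [0, -3, -4]
step 0: P̄ = F·P·Fᵀ + Q = [20 -15 15; -15 17 -9; 15 -9 20]
step 0: y = z − H·x̄ = [5, -11]
step 0: S = H·P̄·Hᵀ + R = [112 -108; -108 157]
step 0: K = P̄·Hᵀ·S⁻¹ = [-441/1184 9/296; 9/370 -57/185; -1009/5920 81/1480]
step 0: x' = x̄ + K·y = [-2601/1184, 189/370, -32289/5920]
step 0: P' = (I − K·H)·P̄ = [2215/1184 -3/74 5763/1184; -3/74 76/185 -27/370; 5763/1184 -27/370 84427/5920]
step 1: x̄ = F·x = [-567/370, 38337/5920, 18111/2960]
step 1: P̄ = F·P·Fᵀ + Q = [1054/185 -993/370 621/185; -993/370 101803/5920 49349/2960; 621/185 49349/2960 44227/1480]
step 1: y = z − H·x̄ = [-34679/2960, 103171/5920]
step 1: S = H·P̄·Hᵀ + R = [93267/1480 -219543/2960; -219543/2960 939907/5920]
step 1: K = P̄·Hᵀ·S⁻¹ = [-3124838/8888103 -336356/2962701; 585448/26664309 -2796893/8888103; -3339047/26664309 -3319928/8888103]
step 1: x' = x̄ + K·y = [772034/1269729, 2798006/3809187, 4099019/3809187]
step 1: P' = (I − K·H)·P̄ = [5280818/2962701 1345424/8888103 41277686/8888103; 1345424/8888103 11187572/26664309 13279712/26664309; 41277686/8888103 13279712/26664309 364821080/26664309]
step 2: x̄ = F·x = [-2798006/1269729, 1496993/3809187, -400247/102951]
step 2: P̄ = F·P·Fᵀ + Q = [17112974/2962701 -9095432/8888103 1375100/240219; -9095432/8888103 383116829/26664309 11533402/720657; 1375100/240219 11533402/720657 24088187/720657]
step 2: y = z − H·x̄ = [-6563728/3809187, -2312194/1269729]
step 2: S = H·P̄·Hᵀ + R = [1414925831/26664309 -508594762/8888103; -508594762/8888103 394967633/2962701]
step 2: K = P̄·Hᵀ·S⁻¹ = [-36564920382/101320138079 -13361496300/101320138079; 2034379048/101320138079 -31886811585/101320138079; -15484040461/101320138079 -43136057472/101320138079]
step 2: x' = x̄ + K·y = [-135933929298/101320138079, 94379170679/101320138079, -288674244287/101320138079]
step 2: P' = (I − K·H)·P̄ = [201957294742/101320138079 17815328400/101320138079 532742043462/101320138079; 17815328400/101320138079 42515748780/101320138079 57514743296/101320138079; 532742043462/101320138079 57514743296/101320138079 1567258049464/101320138079]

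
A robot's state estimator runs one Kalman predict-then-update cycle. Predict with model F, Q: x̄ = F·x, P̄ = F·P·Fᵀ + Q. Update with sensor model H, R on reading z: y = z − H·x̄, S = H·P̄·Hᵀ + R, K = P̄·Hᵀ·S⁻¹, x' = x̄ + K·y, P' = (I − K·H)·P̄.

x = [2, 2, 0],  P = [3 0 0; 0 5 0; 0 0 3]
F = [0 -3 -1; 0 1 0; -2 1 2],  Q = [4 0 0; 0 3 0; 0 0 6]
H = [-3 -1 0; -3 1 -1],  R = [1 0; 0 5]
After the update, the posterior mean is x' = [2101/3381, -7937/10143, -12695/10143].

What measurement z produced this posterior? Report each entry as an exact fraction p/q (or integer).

z = [-1, -2]

x̄ = F·x = [-6, 2, -2]
P̄ = F·P·Fᵀ + Q = [52 -15 -21; -15 8 5; -21 5 35]
S = H·P̄·Hᵀ + R = [387 402; 402 470]
K = P̄·Hᵀ·S⁻¹ = [-995/3381 -76/1127; -953/10143 617/3381; 6997/10143 -3515/6762]
x' − x̄ = [22387/3381, -28223/10143, 7591/10143] = K·y
y = (KᵀK)⁻¹·Kᵀ·(x' − x̄) = [-17, -24]
z = y + H·x̄ = [-17, -24] + [16, 22] = [-1, -2]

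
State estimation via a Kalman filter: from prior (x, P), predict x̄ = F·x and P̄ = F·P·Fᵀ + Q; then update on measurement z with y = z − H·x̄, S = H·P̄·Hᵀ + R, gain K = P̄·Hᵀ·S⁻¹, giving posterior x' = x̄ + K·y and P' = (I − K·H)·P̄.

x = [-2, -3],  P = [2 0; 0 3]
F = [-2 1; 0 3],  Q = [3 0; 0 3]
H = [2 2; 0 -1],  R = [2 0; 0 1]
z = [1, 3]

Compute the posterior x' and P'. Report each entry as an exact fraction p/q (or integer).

x̄ = F·x = [1, -9]
P̄ = F·P·Fᵀ + Q = [14 9; 9 30]
y = z − H·x̄ = [17, -6]
S = H·P̄·Hᵀ + R = [250 -78; -78 31]
K = P̄·Hᵀ·S⁻¹ = [362/833 669/833; 39/833 -708/833]
x' = x̄ + K·y = [2973/833, -2586/833]
P' = (I − K·H)·P̄ = [1031/833 -669/833; -669/833 708/833]

x' = [2973/833, -2586/833]
P' = [1031/833 -669/833; -669/833 708/833]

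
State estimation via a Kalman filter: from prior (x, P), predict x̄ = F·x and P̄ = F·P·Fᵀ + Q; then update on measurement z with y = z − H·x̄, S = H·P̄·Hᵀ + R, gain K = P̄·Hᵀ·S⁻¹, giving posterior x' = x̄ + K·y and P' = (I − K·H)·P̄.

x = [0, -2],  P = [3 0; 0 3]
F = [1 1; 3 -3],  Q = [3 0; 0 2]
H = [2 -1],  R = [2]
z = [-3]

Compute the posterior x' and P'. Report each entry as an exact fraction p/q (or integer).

x̄ = F·x = [-2, 6]
P̄ = F·P·Fᵀ + Q = [9 0; 0 56]
y = z − H·x̄ = [7]
S = H·P̄·Hᵀ + R = [94]
K = P̄·Hᵀ·S⁻¹ = [9/47; -28/47]
x' = x̄ + K·y = [-31/47, 86/47]
P' = (I − K·H)·P̄ = [261/47 504/47; 504/47 1064/47]

x' = [-31/47, 86/47]
P' = [261/47 504/47; 504/47 1064/47]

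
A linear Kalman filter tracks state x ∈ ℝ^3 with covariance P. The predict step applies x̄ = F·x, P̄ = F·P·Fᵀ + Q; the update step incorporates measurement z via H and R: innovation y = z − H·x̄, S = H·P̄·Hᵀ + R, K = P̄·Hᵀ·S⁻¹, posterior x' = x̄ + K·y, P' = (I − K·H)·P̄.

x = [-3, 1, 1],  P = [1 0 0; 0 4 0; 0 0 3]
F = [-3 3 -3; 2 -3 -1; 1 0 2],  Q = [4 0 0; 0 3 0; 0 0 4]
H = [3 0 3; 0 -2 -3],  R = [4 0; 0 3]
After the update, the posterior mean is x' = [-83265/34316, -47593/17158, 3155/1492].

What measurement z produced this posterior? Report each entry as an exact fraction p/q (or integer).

z = [-1, -1]

x̄ = F·x = [9, -10, -1]
P̄ = F·P·Fᵀ + Q = [76 -33 -21; -33 46 -4; -21 -4 17]
S = H·P̄·Hᵀ + R = [463 258; 258 292]
K = P̄·Hᵀ·S⁻¹ = [7449/34316 17157/68632; -2943/17158 -4201/34316; 165/1492 -731/2984]
x' − x̄ = [-392109/34316, 123987/17158, 4647/1492] = K·y
y = (KᵀK)⁻¹·Kᵀ·(x' − x̄) = [-25, -24]
z = y + H·x̄ = [-25, -24] + [24, 23] = [-1, -1]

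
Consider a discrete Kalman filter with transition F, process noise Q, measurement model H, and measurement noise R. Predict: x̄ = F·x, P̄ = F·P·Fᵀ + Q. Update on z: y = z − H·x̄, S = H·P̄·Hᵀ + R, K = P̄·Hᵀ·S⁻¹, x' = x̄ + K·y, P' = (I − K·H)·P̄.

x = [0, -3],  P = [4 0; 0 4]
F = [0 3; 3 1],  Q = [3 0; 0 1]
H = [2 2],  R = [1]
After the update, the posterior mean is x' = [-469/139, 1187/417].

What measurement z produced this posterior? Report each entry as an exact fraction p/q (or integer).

x̄ = F·x = [-9, -3]
P̄ = F·P·Fᵀ + Q = [39 12; 12 41]
S = H·P̄·Hᵀ + R = [417]
K = P̄·Hᵀ·S⁻¹ = [34/139; 106/417]
x' − x̄ = [782/139, 2438/417] = K·y
y = (KᵀK)⁻¹·Kᵀ·(x' − x̄) = [23]
z = y + H·x̄ = [23] + [-24] = [-1]

z = [-1]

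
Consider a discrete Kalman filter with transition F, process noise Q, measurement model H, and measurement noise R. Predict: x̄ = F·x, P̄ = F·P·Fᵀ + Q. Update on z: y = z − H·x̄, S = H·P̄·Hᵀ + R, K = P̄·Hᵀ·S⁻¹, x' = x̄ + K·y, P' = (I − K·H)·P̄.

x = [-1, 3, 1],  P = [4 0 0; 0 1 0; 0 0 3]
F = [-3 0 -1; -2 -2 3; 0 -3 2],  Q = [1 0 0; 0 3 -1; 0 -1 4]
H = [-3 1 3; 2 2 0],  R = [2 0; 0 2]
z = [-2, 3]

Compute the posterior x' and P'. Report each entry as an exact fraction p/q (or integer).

x̄ = F·x = [2, -1, -7]
P̄ = F·P·Fᵀ + Q = [40 15 -6; 15 50 23; -6 23 25]
y = z − H·x̄ = [26, 1]
S = H·P̄·Hᵀ + R = [793 -98; -98 482]
K = P̄·Hᵀ·S⁻¹ = [-24253/186311 37588/186311; 24204/186311 55171/186311; 29622/186311 19165/186311]
x' = x̄ + K·y = [-220368/186311, 498164/186311, -514840/186311]
P' = (I − K·H)·P̄ = [334641/186311 -297053/186311 417490/186311; -297053/186311 352224/186311 -398325/186311; 417490/186311 -398325/186311 570013/186311]

x' = [-220368/186311, 498164/186311, -514840/186311]
P' = [334641/186311 -297053/186311 417490/186311; -297053/186311 352224/186311 -398325/186311; 417490/186311 -398325/186311 570013/186311]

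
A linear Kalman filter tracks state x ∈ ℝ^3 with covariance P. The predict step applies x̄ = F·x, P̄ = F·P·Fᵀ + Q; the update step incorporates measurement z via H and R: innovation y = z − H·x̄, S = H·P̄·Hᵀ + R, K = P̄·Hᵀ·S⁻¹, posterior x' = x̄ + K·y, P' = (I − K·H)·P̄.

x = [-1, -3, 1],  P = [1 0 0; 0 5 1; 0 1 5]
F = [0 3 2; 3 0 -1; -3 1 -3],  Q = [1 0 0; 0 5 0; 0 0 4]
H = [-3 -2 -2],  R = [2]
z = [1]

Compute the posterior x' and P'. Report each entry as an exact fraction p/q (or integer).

x' = [295/157, -1103/314, 22/157]
P' = [5522/157 -2410/157 -5832/157; -2410/157 11851/628 1309/314; -5832/157 1309/314 8108/157]

x̄ = F·x = [-7, -4, -3]
P̄ = F·P·Fᵀ + Q = [78 -13 -22; -13 19 5; -22 5 57]
y = z − H·x̄ = [-34]
S = H·P̄·Hᵀ + R = [628]
K = P̄·Hᵀ·S⁻¹ = [-41/157; -9/628; -29/314]
x' = x̄ + K·y = [295/157, -1103/314, 22/157]
P' = (I − K·H)·P̄ = [5522/157 -2410/157 -5832/157; -2410/157 11851/628 1309/314; -5832/157 1309/314 8108/157]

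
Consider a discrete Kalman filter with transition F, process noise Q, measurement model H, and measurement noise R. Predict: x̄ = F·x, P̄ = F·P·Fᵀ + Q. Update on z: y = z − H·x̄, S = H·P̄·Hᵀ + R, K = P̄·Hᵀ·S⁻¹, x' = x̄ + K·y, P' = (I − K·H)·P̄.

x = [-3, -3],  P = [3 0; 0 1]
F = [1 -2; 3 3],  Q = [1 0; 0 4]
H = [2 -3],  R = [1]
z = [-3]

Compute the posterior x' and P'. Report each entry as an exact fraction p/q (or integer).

x' = [30/17, 36/17]
P' = [401/51 89/17; 89/17 428/119]

x̄ = F·x = [3, -18]
P̄ = F·P·Fᵀ + Q = [8 3; 3 40]
y = z − H·x̄ = [-63]
S = H·P̄·Hᵀ + R = [357]
K = P̄·Hᵀ·S⁻¹ = [1/51; -38/119]
x' = x̄ + K·y = [30/17, 36/17]
P' = (I − K·H)·P̄ = [401/51 89/17; 89/17 428/119]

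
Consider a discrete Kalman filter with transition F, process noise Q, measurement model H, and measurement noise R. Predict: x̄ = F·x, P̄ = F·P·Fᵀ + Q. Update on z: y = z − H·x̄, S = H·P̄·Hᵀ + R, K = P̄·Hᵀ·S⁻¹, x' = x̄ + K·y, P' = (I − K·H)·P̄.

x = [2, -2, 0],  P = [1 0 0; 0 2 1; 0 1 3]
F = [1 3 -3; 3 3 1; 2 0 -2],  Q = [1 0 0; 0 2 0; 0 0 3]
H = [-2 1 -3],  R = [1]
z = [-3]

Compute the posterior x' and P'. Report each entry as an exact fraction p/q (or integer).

x' = [-1059/253, 2/23, 1933/506]
P' = [2919/253 326/23 -735/253; 326/23 786/23 44/23; -735/253 44/23 1333/506]

x̄ = F·x = [-4, 0, 4]
P̄ = F·P·Fᵀ + Q = [29 6 14; 6 38 -6; 14 -6 19]
y = z − H·x̄ = [1]
S = H·P̄·Hᵀ + R = [506]
K = P̄·Hᵀ·S⁻¹ = [-47/253; 2/23; -91/506]
x' = x̄ + K·y = [-1059/253, 2/23, 1933/506]
P' = (I − K·H)·P̄ = [2919/253 326/23 -735/253; 326/23 786/23 44/23; -735/253 44/23 1333/506]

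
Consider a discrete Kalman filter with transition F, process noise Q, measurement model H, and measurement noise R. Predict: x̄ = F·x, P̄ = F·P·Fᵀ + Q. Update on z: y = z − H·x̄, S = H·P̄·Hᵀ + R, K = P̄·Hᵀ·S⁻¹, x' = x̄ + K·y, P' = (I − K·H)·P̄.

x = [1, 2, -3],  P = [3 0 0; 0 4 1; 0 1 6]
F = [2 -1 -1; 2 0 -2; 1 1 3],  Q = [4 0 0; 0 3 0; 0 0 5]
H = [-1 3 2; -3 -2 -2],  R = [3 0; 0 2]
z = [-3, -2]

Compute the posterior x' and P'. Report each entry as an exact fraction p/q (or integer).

x' = [8641/2977, 101371/14885, -151376/14885]
P' = [5138/2977 16359/2977 -23168/2977; 16359/2977 631437/29770 -435066/14885; -23168/2977 -435066/14885 606136/14885]

x̄ = F·x = [3, 8, -6]
P̄ = F·P·Fᵀ + Q = [28 26 -20; 26 39 -32; -20 -32 72]
y = z − H·x̄ = [-12, 11]
S = H·P̄·Hᵀ + R = [210 -220; -220 514]
K = P̄·Hᵀ·S⁻¹ = [-799/2977 -898/2977; -3181/29770 -669/2977; 7638/14885 538/2977]
x' = x̄ + K·y = [8641/2977, 101371/14885, -151376/14885]
P' = (I − K·H)·P̄ = [5138/2977 16359/2977 -23168/2977; 16359/2977 631437/29770 -435066/14885; -23168/2977 -435066/14885 606136/14885]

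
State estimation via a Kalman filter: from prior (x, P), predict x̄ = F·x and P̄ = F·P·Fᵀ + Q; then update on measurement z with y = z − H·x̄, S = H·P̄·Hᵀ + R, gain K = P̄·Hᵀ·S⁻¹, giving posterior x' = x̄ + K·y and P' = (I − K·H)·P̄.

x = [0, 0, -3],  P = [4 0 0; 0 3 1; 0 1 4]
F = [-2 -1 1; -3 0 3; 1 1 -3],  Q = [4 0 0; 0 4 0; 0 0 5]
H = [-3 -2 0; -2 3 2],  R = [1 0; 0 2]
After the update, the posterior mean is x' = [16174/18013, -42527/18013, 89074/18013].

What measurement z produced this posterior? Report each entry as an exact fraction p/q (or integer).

z = [2, 1]

x̄ = F·x = [-3, -9, 9]
P̄ = F·P·Fᵀ + Q = [25 33 -19; 33 76 -45; -19 -45 42]
S = H·P̄·Hᵀ + R = [926 -177; -177 170]
K = P̄·Hᵀ·S⁻¹ = [-22023/126091 -14771/126091; -29926/126091 22245/126091; 22689/126091 13981/126091]
x' − x̄ = [70213/18013, 119590/18013, -73043/18013] = K·y
y = (KᵀK)⁻¹·Kᵀ·(x' − x̄) = [-25, 4]
z = y + H·x̄ = [-25, 4] + [27, -3] = [2, 1]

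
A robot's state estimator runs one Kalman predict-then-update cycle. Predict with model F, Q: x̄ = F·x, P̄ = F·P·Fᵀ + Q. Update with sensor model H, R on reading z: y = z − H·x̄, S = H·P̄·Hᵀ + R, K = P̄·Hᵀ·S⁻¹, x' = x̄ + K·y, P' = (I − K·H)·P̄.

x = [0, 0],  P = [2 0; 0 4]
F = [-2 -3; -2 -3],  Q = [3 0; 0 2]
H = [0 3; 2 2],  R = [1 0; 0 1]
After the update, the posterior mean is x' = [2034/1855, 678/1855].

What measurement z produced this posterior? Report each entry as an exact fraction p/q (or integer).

x̄ = F·x = [0, 0]
P̄ = F·P·Fᵀ + Q = [47 44; 44 46]
S = H·P̄·Hᵀ + R = [415 540; 540 725]
K = P̄·Hᵀ·S⁻¹ = [-516/1855 170/371; 114/371 36/1855]
x' − x̄ = [2034/1855, 678/1855] = K·y
y = (KᵀK)⁻¹·Kᵀ·(x' − x̄) = [1, 3]
z = y + H·x̄ = [1, 3] + [0, 0] = [1, 3]

z = [1, 3]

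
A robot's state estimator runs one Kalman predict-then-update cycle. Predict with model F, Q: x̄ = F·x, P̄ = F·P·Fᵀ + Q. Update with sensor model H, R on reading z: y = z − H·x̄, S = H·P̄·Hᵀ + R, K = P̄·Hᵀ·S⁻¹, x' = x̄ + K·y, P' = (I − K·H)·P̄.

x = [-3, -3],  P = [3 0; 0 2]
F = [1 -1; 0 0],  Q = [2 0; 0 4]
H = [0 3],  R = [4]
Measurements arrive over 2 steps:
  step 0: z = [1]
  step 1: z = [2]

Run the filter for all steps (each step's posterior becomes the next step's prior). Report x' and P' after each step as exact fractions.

step 0: x' = [0, 3/10], P' = [7 0; 0 2/5]
step 1: x' = [-3/10, 3/5], P' = [47/5 0; 0 2/5]

step 0: x̄ = F·x = [0, 0]
step 0: P̄ = F·P·Fᵀ + Q = [7 0; 0 4]
step 0: y = z − H·x̄ = [1]
step 0: S = H·P̄·Hᵀ + R = [40]
step 0: K = P̄·Hᵀ·S⁻¹ = [0; 3/10]
step 0: x' = x̄ + K·y = [0, 3/10]
step 0: P' = (I − K·H)·P̄ = [7 0; 0 2/5]
step 1: x̄ = F·x = [-3/10, 0]
step 1: P̄ = F·P·Fᵀ + Q = [47/5 0; 0 4]
step 1: y = z − H·x̄ = [2]
step 1: S = H·P̄·Hᵀ + R = [40]
step 1: K = P̄·Hᵀ·S⁻¹ = [0; 3/10]
step 1: x' = x̄ + K·y = [-3/10, 3/5]
step 1: P' = (I − K·H)·P̄ = [47/5 0; 0 2/5]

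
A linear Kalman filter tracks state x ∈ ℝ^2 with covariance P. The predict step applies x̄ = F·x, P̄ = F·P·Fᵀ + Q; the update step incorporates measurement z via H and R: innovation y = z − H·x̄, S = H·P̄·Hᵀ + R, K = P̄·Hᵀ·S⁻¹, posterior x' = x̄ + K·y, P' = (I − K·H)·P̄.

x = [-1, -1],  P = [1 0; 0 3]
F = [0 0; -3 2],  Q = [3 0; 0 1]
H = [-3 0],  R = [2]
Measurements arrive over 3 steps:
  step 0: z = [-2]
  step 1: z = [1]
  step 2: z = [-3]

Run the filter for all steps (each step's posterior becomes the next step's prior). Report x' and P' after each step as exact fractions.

step 0: x' = [18/29, 1], P' = [6/29 0; 0 22]
step 1: x' = [-9/29, 4/29], P' = [6/29 0; 0 2635/29]
step 2: x' = [27/29, 35/29], P' = [6/29 0; 0 10623/29]

step 0: x̄ = F·x = [0, 1]
step 0: P̄ = F·P·Fᵀ + Q = [3 0; 0 22]
step 0: y = z − H·x̄ = [-2]
step 0: S = H·P̄·Hᵀ + R = [29]
step 0: K = P̄·Hᵀ·S⁻¹ = [-9/29; 0]
step 0: x' = x̄ + K·y = [18/29, 1]
step 0: P' = (I − K·H)·P̄ = [6/29 0; 0 22]
step 1: x̄ = F·x = [0, 4/29]
step 1: P̄ = F·P·Fᵀ + Q = [3 0; 0 2635/29]
step 1: y = z − H·x̄ = [1]
step 1: S = H·P̄·Hᵀ + R = [29]
step 1: K = P̄·Hᵀ·S⁻¹ = [-9/29; 0]
step 1: x' = x̄ + K·y = [-9/29, 4/29]
step 1: P' = (I − K·H)·P̄ = [6/29 0; 0 2635/29]
step 2: x̄ = F·x = [0, 35/29]
step 2: P̄ = F·P·Fᵀ + Q = [3 0; 0 10623/29]
step 2: y = z − H·x̄ = [-3]
step 2: S = H·P̄·Hᵀ + R = [29]
step 2: K = P̄·Hᵀ·S⁻¹ = [-9/29; 0]
step 2: x' = x̄ + K·y = [27/29, 35/29]
step 2: P' = (I − K·H)·P̄ = [6/29 0; 0 10623/29]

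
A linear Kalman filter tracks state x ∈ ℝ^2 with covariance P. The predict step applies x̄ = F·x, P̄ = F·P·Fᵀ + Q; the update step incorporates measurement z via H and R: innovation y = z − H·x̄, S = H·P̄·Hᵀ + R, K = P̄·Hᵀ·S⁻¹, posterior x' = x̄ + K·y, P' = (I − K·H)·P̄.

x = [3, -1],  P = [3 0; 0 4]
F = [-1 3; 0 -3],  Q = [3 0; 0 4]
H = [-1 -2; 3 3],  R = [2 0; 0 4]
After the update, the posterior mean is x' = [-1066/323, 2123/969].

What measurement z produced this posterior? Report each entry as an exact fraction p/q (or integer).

x̄ = F·x = [-6, 3]
P̄ = F·P·Fᵀ + Q = [42 -36; -36 40]
S = H·P̄·Hᵀ + R = [60 -42; -42 94]
K = P̄·Hᵀ·S⁻¹ = [298/323 195/323; -908/969 -94/323]
x' − x̄ = [872/323, -784/969] = K·y
y = (KᵀK)⁻¹·Kᵀ·(x' − x̄) = [-1, 6]
z = y + H·x̄ = [-1, 6] + [0, -9] = [-1, -3]

z = [-1, -3]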